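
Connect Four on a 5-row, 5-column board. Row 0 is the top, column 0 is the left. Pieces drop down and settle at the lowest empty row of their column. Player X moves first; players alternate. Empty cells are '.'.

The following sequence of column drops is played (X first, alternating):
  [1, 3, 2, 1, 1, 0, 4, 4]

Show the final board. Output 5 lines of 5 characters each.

Answer: .....
.....
.X...
.O..O
OXXOX

Derivation:
Move 1: X drops in col 1, lands at row 4
Move 2: O drops in col 3, lands at row 4
Move 3: X drops in col 2, lands at row 4
Move 4: O drops in col 1, lands at row 3
Move 5: X drops in col 1, lands at row 2
Move 6: O drops in col 0, lands at row 4
Move 7: X drops in col 4, lands at row 4
Move 8: O drops in col 4, lands at row 3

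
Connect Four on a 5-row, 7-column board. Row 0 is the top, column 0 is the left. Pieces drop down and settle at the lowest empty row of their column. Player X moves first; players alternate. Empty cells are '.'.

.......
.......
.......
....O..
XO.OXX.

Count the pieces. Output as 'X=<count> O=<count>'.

X=3 O=3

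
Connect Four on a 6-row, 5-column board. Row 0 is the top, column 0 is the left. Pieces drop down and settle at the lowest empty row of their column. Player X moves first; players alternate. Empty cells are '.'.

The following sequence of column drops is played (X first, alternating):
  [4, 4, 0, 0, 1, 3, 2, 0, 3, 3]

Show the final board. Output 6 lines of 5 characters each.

Answer: .....
.....
.....
O..O.
O..XO
XXXOX

Derivation:
Move 1: X drops in col 4, lands at row 5
Move 2: O drops in col 4, lands at row 4
Move 3: X drops in col 0, lands at row 5
Move 4: O drops in col 0, lands at row 4
Move 5: X drops in col 1, lands at row 5
Move 6: O drops in col 3, lands at row 5
Move 7: X drops in col 2, lands at row 5
Move 8: O drops in col 0, lands at row 3
Move 9: X drops in col 3, lands at row 4
Move 10: O drops in col 3, lands at row 3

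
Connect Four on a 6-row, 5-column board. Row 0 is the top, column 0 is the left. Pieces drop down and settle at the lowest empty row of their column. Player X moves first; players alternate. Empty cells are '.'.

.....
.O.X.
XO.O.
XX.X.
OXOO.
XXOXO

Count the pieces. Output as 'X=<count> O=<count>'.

X=9 O=8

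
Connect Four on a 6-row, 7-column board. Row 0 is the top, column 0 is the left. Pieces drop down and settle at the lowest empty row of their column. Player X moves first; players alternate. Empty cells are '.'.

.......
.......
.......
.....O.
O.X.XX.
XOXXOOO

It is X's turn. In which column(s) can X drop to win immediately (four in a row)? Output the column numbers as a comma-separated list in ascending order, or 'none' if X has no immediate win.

col 0: drop X → no win
col 1: drop X → no win
col 2: drop X → no win
col 3: drop X → WIN!
col 4: drop X → no win
col 5: drop X → no win
col 6: drop X → no win

Answer: 3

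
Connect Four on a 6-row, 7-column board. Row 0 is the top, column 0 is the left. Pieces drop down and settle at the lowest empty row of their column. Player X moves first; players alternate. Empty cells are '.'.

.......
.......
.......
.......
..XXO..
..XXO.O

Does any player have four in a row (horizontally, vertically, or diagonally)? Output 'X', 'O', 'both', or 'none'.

none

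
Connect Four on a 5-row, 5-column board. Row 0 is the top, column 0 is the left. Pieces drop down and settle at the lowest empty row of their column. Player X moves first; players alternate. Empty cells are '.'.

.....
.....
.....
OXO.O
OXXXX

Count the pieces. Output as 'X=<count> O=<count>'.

X=5 O=4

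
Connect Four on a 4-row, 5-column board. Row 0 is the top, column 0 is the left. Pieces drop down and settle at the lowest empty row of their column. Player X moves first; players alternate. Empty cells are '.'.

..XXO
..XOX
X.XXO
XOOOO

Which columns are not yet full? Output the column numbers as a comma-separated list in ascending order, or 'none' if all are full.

Answer: 0,1

Derivation:
col 0: top cell = '.' → open
col 1: top cell = '.' → open
col 2: top cell = 'X' → FULL
col 3: top cell = 'X' → FULL
col 4: top cell = 'O' → FULL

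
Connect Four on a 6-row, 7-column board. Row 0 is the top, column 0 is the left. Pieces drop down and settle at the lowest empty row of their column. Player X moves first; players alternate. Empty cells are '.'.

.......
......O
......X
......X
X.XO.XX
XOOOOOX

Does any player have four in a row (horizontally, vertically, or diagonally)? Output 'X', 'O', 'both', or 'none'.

both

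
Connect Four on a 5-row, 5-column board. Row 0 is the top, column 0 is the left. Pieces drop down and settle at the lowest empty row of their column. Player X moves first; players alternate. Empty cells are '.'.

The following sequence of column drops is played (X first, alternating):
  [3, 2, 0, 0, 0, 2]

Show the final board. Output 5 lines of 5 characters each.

Answer: .....
.....
X....
O.O..
X.OX.

Derivation:
Move 1: X drops in col 3, lands at row 4
Move 2: O drops in col 2, lands at row 4
Move 3: X drops in col 0, lands at row 4
Move 4: O drops in col 0, lands at row 3
Move 5: X drops in col 0, lands at row 2
Move 6: O drops in col 2, lands at row 3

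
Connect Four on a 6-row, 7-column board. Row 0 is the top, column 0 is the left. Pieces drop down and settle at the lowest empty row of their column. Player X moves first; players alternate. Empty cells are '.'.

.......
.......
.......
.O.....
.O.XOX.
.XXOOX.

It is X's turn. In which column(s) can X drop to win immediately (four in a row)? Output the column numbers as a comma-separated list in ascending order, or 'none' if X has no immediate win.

col 0: drop X → no win
col 1: drop X → no win
col 2: drop X → no win
col 3: drop X → no win
col 4: drop X → no win
col 5: drop X → no win
col 6: drop X → no win

Answer: none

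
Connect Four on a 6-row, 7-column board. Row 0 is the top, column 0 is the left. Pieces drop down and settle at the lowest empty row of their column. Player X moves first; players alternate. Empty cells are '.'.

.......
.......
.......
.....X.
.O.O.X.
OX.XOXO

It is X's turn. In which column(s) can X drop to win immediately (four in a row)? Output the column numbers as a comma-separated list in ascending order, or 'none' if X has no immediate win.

col 0: drop X → no win
col 1: drop X → no win
col 2: drop X → no win
col 3: drop X → no win
col 4: drop X → no win
col 5: drop X → WIN!
col 6: drop X → no win

Answer: 5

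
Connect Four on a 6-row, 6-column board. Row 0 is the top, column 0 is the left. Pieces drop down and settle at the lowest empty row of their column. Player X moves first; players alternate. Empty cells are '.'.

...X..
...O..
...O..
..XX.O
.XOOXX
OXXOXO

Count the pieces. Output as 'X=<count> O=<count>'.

X=9 O=8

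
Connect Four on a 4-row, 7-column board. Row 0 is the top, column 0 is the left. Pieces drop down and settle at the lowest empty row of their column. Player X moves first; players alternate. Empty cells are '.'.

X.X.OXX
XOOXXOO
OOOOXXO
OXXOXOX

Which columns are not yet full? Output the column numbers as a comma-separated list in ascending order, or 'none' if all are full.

Answer: 1,3

Derivation:
col 0: top cell = 'X' → FULL
col 1: top cell = '.' → open
col 2: top cell = 'X' → FULL
col 3: top cell = '.' → open
col 4: top cell = 'O' → FULL
col 5: top cell = 'X' → FULL
col 6: top cell = 'X' → FULL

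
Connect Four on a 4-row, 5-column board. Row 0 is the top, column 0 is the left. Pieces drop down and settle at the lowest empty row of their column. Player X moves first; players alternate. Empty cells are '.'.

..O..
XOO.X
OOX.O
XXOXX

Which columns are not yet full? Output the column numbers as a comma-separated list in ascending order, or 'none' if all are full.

Answer: 0,1,3,4

Derivation:
col 0: top cell = '.' → open
col 1: top cell = '.' → open
col 2: top cell = 'O' → FULL
col 3: top cell = '.' → open
col 4: top cell = '.' → open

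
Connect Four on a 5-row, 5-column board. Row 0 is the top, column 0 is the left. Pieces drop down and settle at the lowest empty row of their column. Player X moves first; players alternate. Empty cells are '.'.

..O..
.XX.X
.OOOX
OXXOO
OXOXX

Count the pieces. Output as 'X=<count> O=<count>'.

X=9 O=9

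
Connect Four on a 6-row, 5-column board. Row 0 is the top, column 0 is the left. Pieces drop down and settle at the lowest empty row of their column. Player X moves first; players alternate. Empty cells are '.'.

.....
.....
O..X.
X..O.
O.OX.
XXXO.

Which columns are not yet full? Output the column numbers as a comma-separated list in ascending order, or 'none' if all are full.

Answer: 0,1,2,3,4

Derivation:
col 0: top cell = '.' → open
col 1: top cell = '.' → open
col 2: top cell = '.' → open
col 3: top cell = '.' → open
col 4: top cell = '.' → open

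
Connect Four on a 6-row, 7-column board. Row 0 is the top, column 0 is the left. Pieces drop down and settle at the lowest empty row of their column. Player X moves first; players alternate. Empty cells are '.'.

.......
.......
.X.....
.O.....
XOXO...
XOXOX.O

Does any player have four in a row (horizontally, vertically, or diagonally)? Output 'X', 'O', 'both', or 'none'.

none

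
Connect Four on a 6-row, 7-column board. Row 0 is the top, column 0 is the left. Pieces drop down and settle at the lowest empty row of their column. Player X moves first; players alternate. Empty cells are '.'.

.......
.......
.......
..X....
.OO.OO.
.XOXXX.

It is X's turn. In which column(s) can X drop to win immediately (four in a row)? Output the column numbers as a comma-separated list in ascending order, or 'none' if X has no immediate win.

Answer: 6

Derivation:
col 0: drop X → no win
col 1: drop X → no win
col 2: drop X → no win
col 3: drop X → no win
col 4: drop X → no win
col 5: drop X → no win
col 6: drop X → WIN!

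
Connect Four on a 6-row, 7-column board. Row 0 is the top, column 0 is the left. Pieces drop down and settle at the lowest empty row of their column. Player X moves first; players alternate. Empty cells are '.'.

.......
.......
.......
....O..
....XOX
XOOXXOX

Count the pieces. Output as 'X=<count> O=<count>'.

X=6 O=5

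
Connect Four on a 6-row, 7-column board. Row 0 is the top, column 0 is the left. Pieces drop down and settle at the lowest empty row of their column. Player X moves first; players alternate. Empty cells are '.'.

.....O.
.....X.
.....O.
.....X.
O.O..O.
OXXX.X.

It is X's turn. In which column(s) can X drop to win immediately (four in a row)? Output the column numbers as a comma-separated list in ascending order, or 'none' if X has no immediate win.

Answer: 4

Derivation:
col 0: drop X → no win
col 1: drop X → no win
col 2: drop X → no win
col 3: drop X → no win
col 4: drop X → WIN!
col 6: drop X → no win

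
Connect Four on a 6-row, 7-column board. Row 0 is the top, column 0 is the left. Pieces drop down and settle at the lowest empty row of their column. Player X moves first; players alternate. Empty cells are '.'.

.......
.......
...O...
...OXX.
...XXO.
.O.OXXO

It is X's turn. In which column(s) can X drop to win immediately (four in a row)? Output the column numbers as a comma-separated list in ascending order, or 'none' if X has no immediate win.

col 0: drop X → no win
col 1: drop X → no win
col 2: drop X → no win
col 3: drop X → no win
col 4: drop X → WIN!
col 5: drop X → no win
col 6: drop X → no win

Answer: 4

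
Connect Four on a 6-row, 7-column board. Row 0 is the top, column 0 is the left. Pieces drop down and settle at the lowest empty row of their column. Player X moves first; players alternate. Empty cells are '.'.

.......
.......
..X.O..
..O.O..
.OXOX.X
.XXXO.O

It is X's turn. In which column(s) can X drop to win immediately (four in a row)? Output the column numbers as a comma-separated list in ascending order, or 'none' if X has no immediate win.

Answer: 0

Derivation:
col 0: drop X → WIN!
col 1: drop X → no win
col 2: drop X → no win
col 3: drop X → no win
col 4: drop X → no win
col 5: drop X → no win
col 6: drop X → no win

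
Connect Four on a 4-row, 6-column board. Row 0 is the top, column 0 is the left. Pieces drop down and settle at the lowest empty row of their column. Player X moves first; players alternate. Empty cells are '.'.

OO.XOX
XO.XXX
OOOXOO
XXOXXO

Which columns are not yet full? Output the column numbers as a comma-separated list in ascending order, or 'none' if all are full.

Answer: 2

Derivation:
col 0: top cell = 'O' → FULL
col 1: top cell = 'O' → FULL
col 2: top cell = '.' → open
col 3: top cell = 'X' → FULL
col 4: top cell = 'O' → FULL
col 5: top cell = 'X' → FULL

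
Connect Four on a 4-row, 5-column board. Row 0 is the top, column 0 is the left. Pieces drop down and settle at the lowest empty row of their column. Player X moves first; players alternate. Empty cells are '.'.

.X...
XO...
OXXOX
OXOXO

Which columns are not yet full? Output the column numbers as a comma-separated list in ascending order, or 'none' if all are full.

col 0: top cell = '.' → open
col 1: top cell = 'X' → FULL
col 2: top cell = '.' → open
col 3: top cell = '.' → open
col 4: top cell = '.' → open

Answer: 0,2,3,4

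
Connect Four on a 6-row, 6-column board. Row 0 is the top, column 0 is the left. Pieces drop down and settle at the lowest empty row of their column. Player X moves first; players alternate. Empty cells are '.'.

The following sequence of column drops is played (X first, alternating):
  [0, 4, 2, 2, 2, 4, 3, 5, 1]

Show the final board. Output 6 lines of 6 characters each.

Answer: ......
......
......
..X...
..O.O.
XXXXOO

Derivation:
Move 1: X drops in col 0, lands at row 5
Move 2: O drops in col 4, lands at row 5
Move 3: X drops in col 2, lands at row 5
Move 4: O drops in col 2, lands at row 4
Move 5: X drops in col 2, lands at row 3
Move 6: O drops in col 4, lands at row 4
Move 7: X drops in col 3, lands at row 5
Move 8: O drops in col 5, lands at row 5
Move 9: X drops in col 1, lands at row 5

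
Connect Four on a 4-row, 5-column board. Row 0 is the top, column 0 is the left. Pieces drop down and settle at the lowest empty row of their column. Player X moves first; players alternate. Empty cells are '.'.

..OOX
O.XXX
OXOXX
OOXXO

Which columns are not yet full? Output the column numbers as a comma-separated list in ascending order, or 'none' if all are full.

Answer: 0,1

Derivation:
col 0: top cell = '.' → open
col 1: top cell = '.' → open
col 2: top cell = 'O' → FULL
col 3: top cell = 'O' → FULL
col 4: top cell = 'X' → FULL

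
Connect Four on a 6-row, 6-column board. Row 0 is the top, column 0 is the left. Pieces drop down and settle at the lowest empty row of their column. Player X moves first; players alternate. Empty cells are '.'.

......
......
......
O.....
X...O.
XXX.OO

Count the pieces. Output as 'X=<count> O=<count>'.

X=4 O=4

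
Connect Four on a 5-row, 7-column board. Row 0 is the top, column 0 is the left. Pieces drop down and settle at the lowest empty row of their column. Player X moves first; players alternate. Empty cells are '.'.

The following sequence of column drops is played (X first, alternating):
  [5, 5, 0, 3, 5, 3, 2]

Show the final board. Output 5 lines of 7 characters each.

Answer: .......
.......
.....X.
...O.O.
X.XO.X.

Derivation:
Move 1: X drops in col 5, lands at row 4
Move 2: O drops in col 5, lands at row 3
Move 3: X drops in col 0, lands at row 4
Move 4: O drops in col 3, lands at row 4
Move 5: X drops in col 5, lands at row 2
Move 6: O drops in col 3, lands at row 3
Move 7: X drops in col 2, lands at row 4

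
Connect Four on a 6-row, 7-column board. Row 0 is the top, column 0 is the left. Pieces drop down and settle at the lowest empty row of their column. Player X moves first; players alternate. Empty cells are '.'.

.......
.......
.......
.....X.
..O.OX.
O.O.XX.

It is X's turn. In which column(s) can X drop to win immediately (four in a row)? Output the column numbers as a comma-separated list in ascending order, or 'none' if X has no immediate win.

Answer: 5

Derivation:
col 0: drop X → no win
col 1: drop X → no win
col 2: drop X → no win
col 3: drop X → no win
col 4: drop X → no win
col 5: drop X → WIN!
col 6: drop X → no win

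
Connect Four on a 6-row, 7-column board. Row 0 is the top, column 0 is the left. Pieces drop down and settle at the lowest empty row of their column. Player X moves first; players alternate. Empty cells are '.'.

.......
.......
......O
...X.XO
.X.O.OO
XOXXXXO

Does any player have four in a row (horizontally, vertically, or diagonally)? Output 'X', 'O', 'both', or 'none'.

both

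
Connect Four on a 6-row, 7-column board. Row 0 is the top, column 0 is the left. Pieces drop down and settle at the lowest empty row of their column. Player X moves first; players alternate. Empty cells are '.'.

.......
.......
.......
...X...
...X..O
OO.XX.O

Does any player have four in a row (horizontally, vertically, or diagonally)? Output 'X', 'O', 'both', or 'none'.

none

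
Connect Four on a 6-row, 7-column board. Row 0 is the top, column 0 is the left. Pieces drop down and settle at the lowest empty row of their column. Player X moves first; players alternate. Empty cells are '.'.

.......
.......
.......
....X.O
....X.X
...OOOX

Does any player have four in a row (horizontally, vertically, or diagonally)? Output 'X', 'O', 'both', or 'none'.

none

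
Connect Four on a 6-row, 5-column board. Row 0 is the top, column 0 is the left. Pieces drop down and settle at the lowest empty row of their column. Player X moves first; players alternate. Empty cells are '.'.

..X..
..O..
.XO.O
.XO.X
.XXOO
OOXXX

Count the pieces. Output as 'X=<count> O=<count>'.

X=9 O=8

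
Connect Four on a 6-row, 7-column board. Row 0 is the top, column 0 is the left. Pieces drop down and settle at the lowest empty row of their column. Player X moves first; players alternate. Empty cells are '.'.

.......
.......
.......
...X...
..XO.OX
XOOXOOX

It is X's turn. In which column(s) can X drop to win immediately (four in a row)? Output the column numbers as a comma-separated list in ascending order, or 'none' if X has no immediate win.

col 0: drop X → no win
col 1: drop X → no win
col 2: drop X → no win
col 3: drop X → no win
col 4: drop X → no win
col 5: drop X → no win
col 6: drop X → no win

Answer: none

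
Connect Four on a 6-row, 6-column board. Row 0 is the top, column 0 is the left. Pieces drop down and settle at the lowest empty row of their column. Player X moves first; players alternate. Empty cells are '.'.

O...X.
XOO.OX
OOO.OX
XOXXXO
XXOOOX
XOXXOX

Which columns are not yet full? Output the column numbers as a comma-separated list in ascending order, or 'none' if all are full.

Answer: 1,2,3,5

Derivation:
col 0: top cell = 'O' → FULL
col 1: top cell = '.' → open
col 2: top cell = '.' → open
col 3: top cell = '.' → open
col 4: top cell = 'X' → FULL
col 5: top cell = '.' → open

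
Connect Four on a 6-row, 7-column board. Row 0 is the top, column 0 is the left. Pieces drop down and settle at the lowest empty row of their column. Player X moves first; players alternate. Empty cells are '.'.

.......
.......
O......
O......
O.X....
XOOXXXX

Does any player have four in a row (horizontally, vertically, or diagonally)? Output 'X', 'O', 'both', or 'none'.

X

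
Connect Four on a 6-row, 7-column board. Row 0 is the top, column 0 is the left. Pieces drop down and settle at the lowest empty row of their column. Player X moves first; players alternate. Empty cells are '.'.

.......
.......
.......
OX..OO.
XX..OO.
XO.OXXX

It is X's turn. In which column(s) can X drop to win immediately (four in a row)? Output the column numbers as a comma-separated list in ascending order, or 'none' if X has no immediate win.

col 0: drop X → no win
col 1: drop X → no win
col 2: drop X → no win
col 3: drop X → no win
col 4: drop X → no win
col 5: drop X → no win
col 6: drop X → no win

Answer: none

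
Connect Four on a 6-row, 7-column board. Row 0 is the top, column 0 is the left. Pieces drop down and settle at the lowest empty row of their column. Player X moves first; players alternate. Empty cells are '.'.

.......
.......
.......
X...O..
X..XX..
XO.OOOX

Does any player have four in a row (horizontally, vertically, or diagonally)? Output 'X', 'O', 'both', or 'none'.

none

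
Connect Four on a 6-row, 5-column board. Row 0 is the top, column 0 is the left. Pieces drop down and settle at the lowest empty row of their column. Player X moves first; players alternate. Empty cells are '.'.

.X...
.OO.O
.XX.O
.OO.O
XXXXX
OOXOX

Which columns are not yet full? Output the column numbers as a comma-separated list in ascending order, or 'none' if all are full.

col 0: top cell = '.' → open
col 1: top cell = 'X' → FULL
col 2: top cell = '.' → open
col 3: top cell = '.' → open
col 4: top cell = '.' → open

Answer: 0,2,3,4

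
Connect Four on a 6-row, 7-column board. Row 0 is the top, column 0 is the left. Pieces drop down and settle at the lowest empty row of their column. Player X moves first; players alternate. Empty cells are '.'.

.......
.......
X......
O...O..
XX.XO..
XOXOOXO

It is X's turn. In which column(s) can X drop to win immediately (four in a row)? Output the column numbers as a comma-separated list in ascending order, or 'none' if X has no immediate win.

Answer: 2

Derivation:
col 0: drop X → no win
col 1: drop X → no win
col 2: drop X → WIN!
col 3: drop X → no win
col 4: drop X → no win
col 5: drop X → no win
col 6: drop X → no win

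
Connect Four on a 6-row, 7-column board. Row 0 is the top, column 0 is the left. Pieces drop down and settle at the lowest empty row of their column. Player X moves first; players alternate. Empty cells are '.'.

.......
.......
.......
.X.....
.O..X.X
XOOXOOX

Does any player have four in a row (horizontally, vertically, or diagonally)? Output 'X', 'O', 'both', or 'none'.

none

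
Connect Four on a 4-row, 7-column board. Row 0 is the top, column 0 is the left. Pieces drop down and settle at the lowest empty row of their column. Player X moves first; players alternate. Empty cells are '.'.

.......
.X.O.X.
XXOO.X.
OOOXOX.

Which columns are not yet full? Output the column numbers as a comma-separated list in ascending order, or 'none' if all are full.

col 0: top cell = '.' → open
col 1: top cell = '.' → open
col 2: top cell = '.' → open
col 3: top cell = '.' → open
col 4: top cell = '.' → open
col 5: top cell = '.' → open
col 6: top cell = '.' → open

Answer: 0,1,2,3,4,5,6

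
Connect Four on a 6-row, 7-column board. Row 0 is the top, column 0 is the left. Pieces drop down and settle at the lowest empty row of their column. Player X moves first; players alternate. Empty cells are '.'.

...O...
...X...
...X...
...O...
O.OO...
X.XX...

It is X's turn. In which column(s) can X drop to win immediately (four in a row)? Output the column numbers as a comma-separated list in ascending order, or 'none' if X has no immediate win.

Answer: 1

Derivation:
col 0: drop X → no win
col 1: drop X → WIN!
col 2: drop X → no win
col 4: drop X → no win
col 5: drop X → no win
col 6: drop X → no win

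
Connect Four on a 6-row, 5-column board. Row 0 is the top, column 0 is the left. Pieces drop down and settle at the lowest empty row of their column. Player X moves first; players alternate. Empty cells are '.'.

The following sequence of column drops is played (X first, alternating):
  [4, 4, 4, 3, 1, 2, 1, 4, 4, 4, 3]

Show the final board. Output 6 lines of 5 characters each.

Move 1: X drops in col 4, lands at row 5
Move 2: O drops in col 4, lands at row 4
Move 3: X drops in col 4, lands at row 3
Move 4: O drops in col 3, lands at row 5
Move 5: X drops in col 1, lands at row 5
Move 6: O drops in col 2, lands at row 5
Move 7: X drops in col 1, lands at row 4
Move 8: O drops in col 4, lands at row 2
Move 9: X drops in col 4, lands at row 1
Move 10: O drops in col 4, lands at row 0
Move 11: X drops in col 3, lands at row 4

Answer: ....O
....X
....O
....X
.X.XO
.XOOX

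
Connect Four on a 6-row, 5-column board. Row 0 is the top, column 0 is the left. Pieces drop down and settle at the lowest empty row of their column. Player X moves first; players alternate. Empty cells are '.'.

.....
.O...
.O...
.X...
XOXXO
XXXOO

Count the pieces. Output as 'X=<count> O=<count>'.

X=7 O=6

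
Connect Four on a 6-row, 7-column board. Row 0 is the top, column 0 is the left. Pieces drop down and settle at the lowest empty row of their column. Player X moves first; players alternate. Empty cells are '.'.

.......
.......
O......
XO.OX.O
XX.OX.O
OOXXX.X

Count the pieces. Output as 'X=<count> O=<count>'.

X=9 O=8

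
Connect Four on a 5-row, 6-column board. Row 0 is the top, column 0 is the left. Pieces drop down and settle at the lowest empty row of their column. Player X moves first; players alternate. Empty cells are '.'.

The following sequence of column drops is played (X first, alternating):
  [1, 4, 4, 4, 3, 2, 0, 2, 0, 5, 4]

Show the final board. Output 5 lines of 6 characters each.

Answer: ......
....X.
....O.
X.O.X.
XXOXOO

Derivation:
Move 1: X drops in col 1, lands at row 4
Move 2: O drops in col 4, lands at row 4
Move 3: X drops in col 4, lands at row 3
Move 4: O drops in col 4, lands at row 2
Move 5: X drops in col 3, lands at row 4
Move 6: O drops in col 2, lands at row 4
Move 7: X drops in col 0, lands at row 4
Move 8: O drops in col 2, lands at row 3
Move 9: X drops in col 0, lands at row 3
Move 10: O drops in col 5, lands at row 4
Move 11: X drops in col 4, lands at row 1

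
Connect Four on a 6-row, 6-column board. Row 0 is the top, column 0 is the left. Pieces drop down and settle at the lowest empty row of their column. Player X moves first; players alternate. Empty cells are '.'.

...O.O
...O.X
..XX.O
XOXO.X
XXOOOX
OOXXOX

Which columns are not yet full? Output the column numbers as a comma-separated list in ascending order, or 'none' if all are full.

col 0: top cell = '.' → open
col 1: top cell = '.' → open
col 2: top cell = '.' → open
col 3: top cell = 'O' → FULL
col 4: top cell = '.' → open
col 5: top cell = 'O' → FULL

Answer: 0,1,2,4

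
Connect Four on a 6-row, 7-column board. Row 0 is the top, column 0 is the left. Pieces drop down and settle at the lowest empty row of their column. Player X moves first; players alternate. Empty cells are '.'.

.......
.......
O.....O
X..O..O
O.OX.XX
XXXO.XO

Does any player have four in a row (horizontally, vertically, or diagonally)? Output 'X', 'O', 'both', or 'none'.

none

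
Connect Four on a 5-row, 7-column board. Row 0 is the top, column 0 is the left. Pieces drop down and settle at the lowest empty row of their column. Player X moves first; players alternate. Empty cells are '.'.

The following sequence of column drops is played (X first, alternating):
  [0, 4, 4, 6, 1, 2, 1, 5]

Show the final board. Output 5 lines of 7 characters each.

Answer: .......
.......
.......
.X..X..
XXO.OOO

Derivation:
Move 1: X drops in col 0, lands at row 4
Move 2: O drops in col 4, lands at row 4
Move 3: X drops in col 4, lands at row 3
Move 4: O drops in col 6, lands at row 4
Move 5: X drops in col 1, lands at row 4
Move 6: O drops in col 2, lands at row 4
Move 7: X drops in col 1, lands at row 3
Move 8: O drops in col 5, lands at row 4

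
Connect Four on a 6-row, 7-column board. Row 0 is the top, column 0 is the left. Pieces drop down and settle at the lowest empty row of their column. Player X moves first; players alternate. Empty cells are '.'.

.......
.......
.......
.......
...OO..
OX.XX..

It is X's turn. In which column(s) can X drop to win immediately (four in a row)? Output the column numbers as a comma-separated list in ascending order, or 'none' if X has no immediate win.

Answer: 2

Derivation:
col 0: drop X → no win
col 1: drop X → no win
col 2: drop X → WIN!
col 3: drop X → no win
col 4: drop X → no win
col 5: drop X → no win
col 6: drop X → no win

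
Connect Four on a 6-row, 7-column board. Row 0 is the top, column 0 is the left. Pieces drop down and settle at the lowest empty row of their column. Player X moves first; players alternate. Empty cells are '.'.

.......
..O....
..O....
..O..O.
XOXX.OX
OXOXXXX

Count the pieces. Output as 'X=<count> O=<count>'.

X=9 O=8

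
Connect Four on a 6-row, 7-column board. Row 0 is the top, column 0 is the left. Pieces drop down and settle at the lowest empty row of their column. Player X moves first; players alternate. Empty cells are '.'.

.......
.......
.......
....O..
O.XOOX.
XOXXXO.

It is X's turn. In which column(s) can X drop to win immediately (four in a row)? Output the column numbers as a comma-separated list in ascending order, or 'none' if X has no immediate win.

Answer: none

Derivation:
col 0: drop X → no win
col 1: drop X → no win
col 2: drop X → no win
col 3: drop X → no win
col 4: drop X → no win
col 5: drop X → no win
col 6: drop X → no win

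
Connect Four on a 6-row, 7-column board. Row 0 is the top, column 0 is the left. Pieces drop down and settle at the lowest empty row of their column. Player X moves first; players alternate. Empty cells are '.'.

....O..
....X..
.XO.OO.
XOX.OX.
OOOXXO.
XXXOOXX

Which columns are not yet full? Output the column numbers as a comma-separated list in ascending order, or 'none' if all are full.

col 0: top cell = '.' → open
col 1: top cell = '.' → open
col 2: top cell = '.' → open
col 3: top cell = '.' → open
col 4: top cell = 'O' → FULL
col 5: top cell = '.' → open
col 6: top cell = '.' → open

Answer: 0,1,2,3,5,6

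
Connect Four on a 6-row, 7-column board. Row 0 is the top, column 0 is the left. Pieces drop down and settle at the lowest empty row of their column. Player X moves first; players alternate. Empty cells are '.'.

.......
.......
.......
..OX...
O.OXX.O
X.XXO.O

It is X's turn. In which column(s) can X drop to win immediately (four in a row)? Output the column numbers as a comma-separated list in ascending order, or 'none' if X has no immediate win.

Answer: 1,3

Derivation:
col 0: drop X → no win
col 1: drop X → WIN!
col 2: drop X → no win
col 3: drop X → WIN!
col 4: drop X → no win
col 5: drop X → no win
col 6: drop X → no win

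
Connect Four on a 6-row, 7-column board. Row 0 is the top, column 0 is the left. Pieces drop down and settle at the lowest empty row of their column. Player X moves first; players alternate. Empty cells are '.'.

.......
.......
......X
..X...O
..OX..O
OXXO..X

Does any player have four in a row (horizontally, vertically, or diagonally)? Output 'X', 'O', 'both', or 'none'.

none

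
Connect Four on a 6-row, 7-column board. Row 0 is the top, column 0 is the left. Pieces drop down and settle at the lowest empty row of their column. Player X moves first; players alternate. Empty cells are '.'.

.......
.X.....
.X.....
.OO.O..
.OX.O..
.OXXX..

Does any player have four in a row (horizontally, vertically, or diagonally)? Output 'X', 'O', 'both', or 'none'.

none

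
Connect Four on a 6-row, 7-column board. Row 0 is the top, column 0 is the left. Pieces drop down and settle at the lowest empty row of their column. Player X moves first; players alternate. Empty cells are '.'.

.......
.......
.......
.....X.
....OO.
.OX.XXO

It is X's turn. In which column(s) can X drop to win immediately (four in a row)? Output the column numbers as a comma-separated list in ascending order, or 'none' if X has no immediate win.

Answer: 3

Derivation:
col 0: drop X → no win
col 1: drop X → no win
col 2: drop X → no win
col 3: drop X → WIN!
col 4: drop X → no win
col 5: drop X → no win
col 6: drop X → no win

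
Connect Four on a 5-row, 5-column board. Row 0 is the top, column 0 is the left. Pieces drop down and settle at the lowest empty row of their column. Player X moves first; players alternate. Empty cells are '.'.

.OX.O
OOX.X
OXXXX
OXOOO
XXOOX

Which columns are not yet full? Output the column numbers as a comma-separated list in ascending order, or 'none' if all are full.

Answer: 0,3

Derivation:
col 0: top cell = '.' → open
col 1: top cell = 'O' → FULL
col 2: top cell = 'X' → FULL
col 3: top cell = '.' → open
col 4: top cell = 'O' → FULL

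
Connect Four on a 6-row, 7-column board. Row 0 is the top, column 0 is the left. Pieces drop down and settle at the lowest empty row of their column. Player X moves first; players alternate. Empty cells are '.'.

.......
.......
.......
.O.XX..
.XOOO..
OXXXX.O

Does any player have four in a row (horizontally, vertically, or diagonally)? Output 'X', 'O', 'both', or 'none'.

X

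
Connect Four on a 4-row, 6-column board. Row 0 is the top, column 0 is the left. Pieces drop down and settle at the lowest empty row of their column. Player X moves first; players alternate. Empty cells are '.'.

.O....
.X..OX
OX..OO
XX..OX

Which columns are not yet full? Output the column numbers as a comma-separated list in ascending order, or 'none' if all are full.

Answer: 0,2,3,4,5

Derivation:
col 0: top cell = '.' → open
col 1: top cell = 'O' → FULL
col 2: top cell = '.' → open
col 3: top cell = '.' → open
col 4: top cell = '.' → open
col 5: top cell = '.' → open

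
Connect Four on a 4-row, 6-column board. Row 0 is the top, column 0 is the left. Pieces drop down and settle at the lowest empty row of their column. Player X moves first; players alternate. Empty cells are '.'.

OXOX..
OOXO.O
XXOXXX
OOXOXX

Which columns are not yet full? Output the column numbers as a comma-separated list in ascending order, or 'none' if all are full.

Answer: 4,5

Derivation:
col 0: top cell = 'O' → FULL
col 1: top cell = 'X' → FULL
col 2: top cell = 'O' → FULL
col 3: top cell = 'X' → FULL
col 4: top cell = '.' → open
col 5: top cell = '.' → open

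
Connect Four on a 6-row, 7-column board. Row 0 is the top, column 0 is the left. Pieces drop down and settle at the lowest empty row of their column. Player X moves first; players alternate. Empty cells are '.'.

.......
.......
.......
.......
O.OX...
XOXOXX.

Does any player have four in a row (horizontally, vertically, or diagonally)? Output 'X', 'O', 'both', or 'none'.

none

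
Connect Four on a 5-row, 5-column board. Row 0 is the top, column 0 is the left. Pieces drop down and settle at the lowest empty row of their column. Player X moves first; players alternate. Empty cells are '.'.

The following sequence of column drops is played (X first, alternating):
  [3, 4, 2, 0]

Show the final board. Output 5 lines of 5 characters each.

Move 1: X drops in col 3, lands at row 4
Move 2: O drops in col 4, lands at row 4
Move 3: X drops in col 2, lands at row 4
Move 4: O drops in col 0, lands at row 4

Answer: .....
.....
.....
.....
O.XXO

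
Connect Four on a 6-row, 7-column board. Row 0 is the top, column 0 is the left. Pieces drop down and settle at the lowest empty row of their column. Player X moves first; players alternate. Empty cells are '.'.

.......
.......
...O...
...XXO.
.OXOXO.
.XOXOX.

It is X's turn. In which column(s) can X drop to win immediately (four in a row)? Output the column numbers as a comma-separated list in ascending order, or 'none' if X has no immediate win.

col 0: drop X → no win
col 1: drop X → no win
col 2: drop X → no win
col 3: drop X → no win
col 4: drop X → WIN!
col 5: drop X → no win
col 6: drop X → no win

Answer: 4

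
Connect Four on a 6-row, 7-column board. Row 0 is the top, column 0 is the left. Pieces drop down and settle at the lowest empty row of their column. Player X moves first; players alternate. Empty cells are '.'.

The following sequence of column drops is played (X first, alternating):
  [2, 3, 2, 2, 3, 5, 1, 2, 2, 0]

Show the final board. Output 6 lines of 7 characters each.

Answer: .......
..X....
..O....
..O....
..XX...
OXXO.O.

Derivation:
Move 1: X drops in col 2, lands at row 5
Move 2: O drops in col 3, lands at row 5
Move 3: X drops in col 2, lands at row 4
Move 4: O drops in col 2, lands at row 3
Move 5: X drops in col 3, lands at row 4
Move 6: O drops in col 5, lands at row 5
Move 7: X drops in col 1, lands at row 5
Move 8: O drops in col 2, lands at row 2
Move 9: X drops in col 2, lands at row 1
Move 10: O drops in col 0, lands at row 5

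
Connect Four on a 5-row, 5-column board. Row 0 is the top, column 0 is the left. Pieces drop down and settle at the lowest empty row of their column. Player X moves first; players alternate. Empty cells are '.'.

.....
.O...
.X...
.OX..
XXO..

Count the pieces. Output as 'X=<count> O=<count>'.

X=4 O=3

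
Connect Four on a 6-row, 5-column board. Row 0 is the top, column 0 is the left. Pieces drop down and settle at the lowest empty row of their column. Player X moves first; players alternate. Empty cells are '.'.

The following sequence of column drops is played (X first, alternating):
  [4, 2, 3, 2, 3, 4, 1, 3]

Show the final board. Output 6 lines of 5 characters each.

Answer: .....
.....
.....
...O.
..OXO
.XOXX

Derivation:
Move 1: X drops in col 4, lands at row 5
Move 2: O drops in col 2, lands at row 5
Move 3: X drops in col 3, lands at row 5
Move 4: O drops in col 2, lands at row 4
Move 5: X drops in col 3, lands at row 4
Move 6: O drops in col 4, lands at row 4
Move 7: X drops in col 1, lands at row 5
Move 8: O drops in col 3, lands at row 3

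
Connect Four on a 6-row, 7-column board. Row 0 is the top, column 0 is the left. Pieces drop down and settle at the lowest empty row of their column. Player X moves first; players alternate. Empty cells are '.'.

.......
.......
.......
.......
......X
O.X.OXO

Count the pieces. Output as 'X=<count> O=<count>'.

X=3 O=3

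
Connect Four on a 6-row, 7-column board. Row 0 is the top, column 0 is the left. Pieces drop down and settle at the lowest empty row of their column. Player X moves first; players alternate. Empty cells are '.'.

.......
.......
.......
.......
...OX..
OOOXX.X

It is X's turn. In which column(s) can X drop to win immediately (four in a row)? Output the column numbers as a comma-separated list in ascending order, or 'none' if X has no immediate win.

Answer: 5

Derivation:
col 0: drop X → no win
col 1: drop X → no win
col 2: drop X → no win
col 3: drop X → no win
col 4: drop X → no win
col 5: drop X → WIN!
col 6: drop X → no win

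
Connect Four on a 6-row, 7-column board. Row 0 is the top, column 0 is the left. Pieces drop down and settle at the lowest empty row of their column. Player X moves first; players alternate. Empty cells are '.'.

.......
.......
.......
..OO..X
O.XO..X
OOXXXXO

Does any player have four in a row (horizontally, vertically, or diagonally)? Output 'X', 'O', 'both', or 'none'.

X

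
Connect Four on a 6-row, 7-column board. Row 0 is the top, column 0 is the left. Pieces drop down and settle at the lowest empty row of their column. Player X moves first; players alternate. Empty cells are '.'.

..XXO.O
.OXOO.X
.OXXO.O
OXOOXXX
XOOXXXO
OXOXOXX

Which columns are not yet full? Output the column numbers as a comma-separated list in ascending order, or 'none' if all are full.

col 0: top cell = '.' → open
col 1: top cell = '.' → open
col 2: top cell = 'X' → FULL
col 3: top cell = 'X' → FULL
col 4: top cell = 'O' → FULL
col 5: top cell = '.' → open
col 6: top cell = 'O' → FULL

Answer: 0,1,5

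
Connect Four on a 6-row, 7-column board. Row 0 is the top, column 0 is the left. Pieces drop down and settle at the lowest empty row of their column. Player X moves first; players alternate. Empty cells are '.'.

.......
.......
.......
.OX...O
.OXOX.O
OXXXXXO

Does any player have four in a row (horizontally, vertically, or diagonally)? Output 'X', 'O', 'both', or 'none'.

X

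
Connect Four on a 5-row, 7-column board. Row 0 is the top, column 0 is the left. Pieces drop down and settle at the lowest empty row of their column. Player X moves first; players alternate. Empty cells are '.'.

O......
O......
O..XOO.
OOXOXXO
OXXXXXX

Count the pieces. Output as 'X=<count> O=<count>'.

X=10 O=10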